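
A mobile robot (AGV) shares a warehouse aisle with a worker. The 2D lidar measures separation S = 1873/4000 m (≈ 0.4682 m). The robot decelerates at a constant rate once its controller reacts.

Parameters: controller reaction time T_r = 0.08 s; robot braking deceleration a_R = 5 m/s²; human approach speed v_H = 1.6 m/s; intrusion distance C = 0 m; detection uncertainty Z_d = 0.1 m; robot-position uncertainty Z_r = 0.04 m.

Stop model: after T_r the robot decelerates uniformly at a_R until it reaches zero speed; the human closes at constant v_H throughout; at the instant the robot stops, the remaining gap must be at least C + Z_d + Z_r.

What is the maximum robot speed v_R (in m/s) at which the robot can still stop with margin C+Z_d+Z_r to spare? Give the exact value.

at the boundary: (1/10)·v² + (2/5)·v + (-801/4000) = 0
  disc = (2/5)² − 4·(1/10)·(-801/4000) = 2401/10000 ; √disc = 49/100
  v_R = (−(2/5) + 49/100) / (2·(1/10)) = 9/20 m/s
check:
T_s = v_R/a_R = (9/20)/5 = 0.0900 s
robot in T_r: 0.4500·0.0800 = 0.0360 m
robot under decel: 0.4500²/(2·5.0000) = 0.0203 m
human closes 1.6000·0.1700 = 0.2720 m
residual clearance needed = 0.0000+0.1000+0.0400 = 0.1400 m
sum ≈ 0.0360+0.0203+0.2720+0.1400 ≈ 0.4682 m = S ✓

v_R_max = 9/20 m/s = 0.4500 m/s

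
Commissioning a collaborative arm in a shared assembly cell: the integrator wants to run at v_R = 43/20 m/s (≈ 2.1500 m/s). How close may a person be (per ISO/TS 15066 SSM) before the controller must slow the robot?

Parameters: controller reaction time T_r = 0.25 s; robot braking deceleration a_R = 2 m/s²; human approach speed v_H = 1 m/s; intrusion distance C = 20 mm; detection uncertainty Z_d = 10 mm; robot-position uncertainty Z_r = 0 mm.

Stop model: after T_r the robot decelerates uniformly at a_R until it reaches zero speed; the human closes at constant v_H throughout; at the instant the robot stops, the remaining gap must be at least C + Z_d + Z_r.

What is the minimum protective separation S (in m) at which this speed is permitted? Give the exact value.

braking lasts T_s = (43/20)/2 = 1.0750 s
robot covers v_R·T_r = 2.1500·0.2500 = 0.5375 m before braking
robot under decel: 2.1500²/(2·2.0000) = 1.1556 m
human closes 1.0000·1.3250 = 1.3250 m
residual clearance needed = 0.0200+0.0100+0.0000 = 0.0300 m
S_min ≈ 0.5375+1.1556+1.3250+0.0300  ⇒  S_min = 4877/1600 m

S_min = 4877/1600 m = 3.0481 m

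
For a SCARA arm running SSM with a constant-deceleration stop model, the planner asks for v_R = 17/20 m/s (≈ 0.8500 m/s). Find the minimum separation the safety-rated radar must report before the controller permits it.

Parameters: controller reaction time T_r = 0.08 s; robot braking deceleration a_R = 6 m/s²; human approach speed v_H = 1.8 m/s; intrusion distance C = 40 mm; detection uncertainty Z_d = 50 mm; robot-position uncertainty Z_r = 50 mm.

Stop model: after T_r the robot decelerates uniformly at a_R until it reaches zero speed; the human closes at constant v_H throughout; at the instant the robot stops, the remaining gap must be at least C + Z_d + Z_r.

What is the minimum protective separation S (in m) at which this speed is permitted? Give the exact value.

T_s = v_R/a_R = (17/20)/6 = 0.1417 s
robot covers v_R·T_r = 0.8500·0.0800 = 0.0680 m before braking
braking distance = 0.8500²/(2·6.0000) = 0.0602 m
person approaches 1.8000·(0.0800+0.1417) = 0.3990 m
residual clearance needed = 0.0400+0.0500+0.0500 = 0.1400 m
S_min ≈ 0.0680+0.0602+0.3990+0.1400  ⇒  S_min = 16013/24000 m

S_min = 16013/24000 m = 0.6672 m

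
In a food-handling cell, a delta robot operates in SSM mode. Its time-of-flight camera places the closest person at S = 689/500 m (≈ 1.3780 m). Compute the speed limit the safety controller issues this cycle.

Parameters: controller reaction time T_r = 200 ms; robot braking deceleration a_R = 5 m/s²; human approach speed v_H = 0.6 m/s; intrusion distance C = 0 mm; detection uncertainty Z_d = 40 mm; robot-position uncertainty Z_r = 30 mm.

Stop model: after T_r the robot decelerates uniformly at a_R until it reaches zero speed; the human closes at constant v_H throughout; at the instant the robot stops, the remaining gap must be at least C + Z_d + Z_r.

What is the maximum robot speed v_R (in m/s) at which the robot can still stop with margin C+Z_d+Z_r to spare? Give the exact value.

v_R_max = 11/5 m/s = 2.2000 m/s

quadratic (1/10)·v² + (8/25)·v + (-297/250) = 0
  disc = (8/25)² − 4·(1/10)·(-297/250) = 361/625 ; √disc = 19/25
  v_R = (−(8/25) + 19/25) / (2·(1/10)) = 11/5 m/s
check:
stop time T_s = (11/5)/5 = 0.4400 s
reaction-phase robot travel = 2.2000·0.2000 = 0.4400 m
robot covers 2.2000·0.4400 − ½·5.0000·0.4400² = 0.4840 m while stopping
human closes 0.6000·0.6400 = 0.3840 m
residual clearance needed = 0.0000+0.0400+0.0300 = 0.0700 m
sum ≈ 0.4400+0.4840+0.3840+0.0700 ≈ 1.3780 m = S ✓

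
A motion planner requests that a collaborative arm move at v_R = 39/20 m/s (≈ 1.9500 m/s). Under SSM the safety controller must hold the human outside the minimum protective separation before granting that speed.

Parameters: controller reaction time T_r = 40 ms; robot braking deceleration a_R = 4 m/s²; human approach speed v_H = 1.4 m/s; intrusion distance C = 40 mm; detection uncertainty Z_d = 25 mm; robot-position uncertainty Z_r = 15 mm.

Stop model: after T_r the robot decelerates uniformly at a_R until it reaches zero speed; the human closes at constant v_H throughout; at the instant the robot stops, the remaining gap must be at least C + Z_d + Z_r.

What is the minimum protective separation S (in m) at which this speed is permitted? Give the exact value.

stop time T_s = (39/20)/4 = 0.4875 s
robot covers v_R·T_r = 1.9500·0.0400 = 0.0780 m before braking
robot covers 1.9500·0.4875 − ½·4.0000·0.4875² = 0.4753 m while stopping
person approaches 1.4000·(0.0400+0.4875) = 0.7385 m
residual clearance needed = 0.0400+0.0250+0.0150 = 0.0800 m
S_min ≈ 0.0780+0.4753+0.7385+0.0800  ⇒  S_min = 21949/16000 m

S_min = 21949/16000 m = 1.3718 m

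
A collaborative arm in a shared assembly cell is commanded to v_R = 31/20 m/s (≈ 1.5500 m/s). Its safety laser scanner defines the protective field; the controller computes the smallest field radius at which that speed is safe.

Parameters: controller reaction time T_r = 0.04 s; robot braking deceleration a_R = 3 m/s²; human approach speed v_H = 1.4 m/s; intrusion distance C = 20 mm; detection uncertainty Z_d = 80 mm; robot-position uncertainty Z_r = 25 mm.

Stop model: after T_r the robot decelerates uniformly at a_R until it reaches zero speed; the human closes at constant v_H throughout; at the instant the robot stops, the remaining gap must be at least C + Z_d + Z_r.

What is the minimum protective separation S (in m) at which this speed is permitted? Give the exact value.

S_min = 5467/4000 m = 1.3667 m

stop time T_s = (31/20)/3 = 0.5167 s
robot covers v_R·T_r = 1.5500·0.0400 = 0.0620 m before braking
robot covers 1.5500·0.5167 − ½·3.0000·0.5167² = 0.4004 m while stopping
human over T_r+T_s: 1.4000·(0.0400+0.5167) = 0.7793 m
margins: 0.0200+0.0800+0.0250 = 0.1250 m
S_min ≈ 0.0620+0.4004+0.7793+0.1250  ⇒  S_min = 5467/4000 m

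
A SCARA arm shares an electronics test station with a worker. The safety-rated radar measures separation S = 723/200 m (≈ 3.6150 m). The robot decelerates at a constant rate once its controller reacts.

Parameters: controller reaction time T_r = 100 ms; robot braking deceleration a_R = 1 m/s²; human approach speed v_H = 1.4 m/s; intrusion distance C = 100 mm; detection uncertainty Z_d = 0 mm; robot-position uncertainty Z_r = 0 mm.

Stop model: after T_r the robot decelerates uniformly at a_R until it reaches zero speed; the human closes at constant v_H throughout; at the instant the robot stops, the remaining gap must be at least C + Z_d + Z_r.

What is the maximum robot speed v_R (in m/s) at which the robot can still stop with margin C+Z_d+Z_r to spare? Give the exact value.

quadratic (1/2)·v² + (3/2)·v + (-27/8) = 0
  disc = (3/2)² − 4·(1/2)·(-27/8) = 9 ; √disc = 3
  v_R = (−(3/2) + 3) / (2·(1/2)) = 3/2 m/s
check:
braking lasts T_s = (3/2)/1 = 1.5000 s
robot in T_r: 1.5000·0.1000 = 0.1500 m
robot covers 1.5000·1.5000 − ½·1.0000·1.5000² = 1.1250 m while stopping
person approaches 1.4000·(0.1000+1.5000) = 2.2400 m
residual clearance needed = 0.1000+0.0000+0.0000 = 0.1000 m
sum ≈ 0.1500+1.1250+2.2400+0.1000 ≈ 3.6150 m = S ✓

v_R_max = 3/2 m/s = 1.5000 m/s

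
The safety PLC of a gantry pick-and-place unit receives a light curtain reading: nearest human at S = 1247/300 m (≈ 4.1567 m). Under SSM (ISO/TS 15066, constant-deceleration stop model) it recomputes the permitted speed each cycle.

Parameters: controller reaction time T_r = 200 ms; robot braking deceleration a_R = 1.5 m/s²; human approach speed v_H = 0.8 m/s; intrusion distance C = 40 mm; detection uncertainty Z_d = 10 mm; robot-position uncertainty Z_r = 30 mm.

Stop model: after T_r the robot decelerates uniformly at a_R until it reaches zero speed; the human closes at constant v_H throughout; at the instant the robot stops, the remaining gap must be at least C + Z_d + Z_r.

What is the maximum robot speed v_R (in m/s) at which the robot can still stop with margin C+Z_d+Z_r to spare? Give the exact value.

v_R_max = 5/2 m/s = 2.5000 m/s

quadratic (1/3)·v² + (11/15)·v + (-47/12) = 0
  disc = (11/15)² − 4·(1/3)·(-47/12) = 144/25 ; √disc = 12/5
  v_R = (−(11/15) + 12/5) / (2·(1/3)) = 5/2 m/s
check:
T_s = v_R/a_R = (5/2)/(3/2) = 1.6667 s
robot in T_r: 2.5000·0.2000 = 0.5000 m
braking distance = 2.5000²/(2·1.5000) = 2.0833 m
person approaches 0.8000·(0.2000+1.6667) = 1.4933 m
residual clearance needed = 0.0400+0.0100+0.0300 = 0.0800 m
sum ≈ 0.5000+2.0833+1.4933+0.0800 ≈ 4.1567 m = S ✓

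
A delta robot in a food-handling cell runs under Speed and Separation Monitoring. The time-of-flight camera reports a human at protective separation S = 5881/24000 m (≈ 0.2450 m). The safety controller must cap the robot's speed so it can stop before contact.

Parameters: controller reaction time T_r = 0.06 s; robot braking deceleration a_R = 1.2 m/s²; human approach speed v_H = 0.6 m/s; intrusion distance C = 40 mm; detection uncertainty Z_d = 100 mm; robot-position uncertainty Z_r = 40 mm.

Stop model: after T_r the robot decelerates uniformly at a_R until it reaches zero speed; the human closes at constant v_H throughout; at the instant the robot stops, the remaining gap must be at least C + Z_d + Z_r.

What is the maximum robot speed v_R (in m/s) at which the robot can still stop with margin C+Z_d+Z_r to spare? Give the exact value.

quadratic (5/12)·v² + (14/25)·v + (-697/24000) = 0
  disc = (14/25)² − 4·(5/12)·(-697/24000) = 130321/360000 ; √disc = 361/600
  v_R = (−(14/25) + 361/600) / (2·(5/12)) = 1/20 m/s
check:
T_s = v_R/a_R = (1/20)/(6/5) = 0.0417 s
reaction-phase robot travel = 0.0500·0.0600 = 0.0030 m
braking distance = 0.0500²/(2·1.2000) = 0.0010 m
person approaches 0.6000·(0.0600+0.0417) = 0.0610 m
C+Z_d+Z_r = 0.0400+0.1000+0.0400 = 0.1800 m
sum ≈ 0.0030+0.0010+0.0610+0.1800 ≈ 0.2450 m = S ✓

v_R_max = 1/20 m/s = 0.0500 m/s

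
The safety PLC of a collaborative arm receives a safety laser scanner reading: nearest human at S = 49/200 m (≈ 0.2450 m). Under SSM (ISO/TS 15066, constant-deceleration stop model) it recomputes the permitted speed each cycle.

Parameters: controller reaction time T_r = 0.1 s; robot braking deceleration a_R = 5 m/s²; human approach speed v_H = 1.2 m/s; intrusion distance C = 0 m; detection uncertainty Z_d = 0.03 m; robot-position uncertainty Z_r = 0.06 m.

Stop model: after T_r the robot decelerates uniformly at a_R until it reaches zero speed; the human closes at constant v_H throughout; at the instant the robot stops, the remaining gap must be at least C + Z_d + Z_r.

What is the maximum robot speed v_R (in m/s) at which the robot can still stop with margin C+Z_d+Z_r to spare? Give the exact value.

quadratic (1/10)·v² + (17/50)·v + (-7/200) = 0
  disc = (17/50)² − 4·(1/10)·(-7/200) = 81/625 ; √disc = 9/25
  v_R = (−(17/50) + 9/25) / (2·(1/10)) = 1/10 m/s
check:
braking lasts T_s = (1/10)/5 = 0.0200 s
robot covers v_R·T_r = 0.1000·0.1000 = 0.0100 m before braking
robot under decel: 0.1000²/(2·5.0000) = 0.0010 m
person approaches 1.2000·(0.1000+0.0200) = 0.1440 m
residual clearance needed = 0.0000+0.0300+0.0600 = 0.0900 m
sum ≈ 0.0100+0.0010+0.1440+0.0900 ≈ 0.2450 m = S ✓

v_R_max = 1/10 m/s = 0.1000 m/s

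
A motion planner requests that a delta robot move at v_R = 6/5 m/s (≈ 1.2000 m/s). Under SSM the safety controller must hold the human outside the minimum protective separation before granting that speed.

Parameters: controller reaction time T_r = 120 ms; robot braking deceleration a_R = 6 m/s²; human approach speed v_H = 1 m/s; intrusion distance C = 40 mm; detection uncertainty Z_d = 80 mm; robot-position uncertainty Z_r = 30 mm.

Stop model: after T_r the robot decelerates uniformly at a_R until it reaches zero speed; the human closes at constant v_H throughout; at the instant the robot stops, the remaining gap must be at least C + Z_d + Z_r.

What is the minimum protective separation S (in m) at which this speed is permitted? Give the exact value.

S_min = 367/500 m = 0.7340 m

braking lasts T_s = (6/5)/6 = 0.2000 s
robot covers v_R·T_r = 1.2000·0.1200 = 0.1440 m before braking
braking distance = 1.2000²/(2·6.0000) = 0.1200 m
human over T_r+T_s: 1.0000·(0.1200+0.2000) = 0.3200 m
residual clearance needed = 0.0400+0.0800+0.0300 = 0.1500 m
S_min ≈ 0.1440+0.1200+0.3200+0.1500  ⇒  S_min = 367/500 m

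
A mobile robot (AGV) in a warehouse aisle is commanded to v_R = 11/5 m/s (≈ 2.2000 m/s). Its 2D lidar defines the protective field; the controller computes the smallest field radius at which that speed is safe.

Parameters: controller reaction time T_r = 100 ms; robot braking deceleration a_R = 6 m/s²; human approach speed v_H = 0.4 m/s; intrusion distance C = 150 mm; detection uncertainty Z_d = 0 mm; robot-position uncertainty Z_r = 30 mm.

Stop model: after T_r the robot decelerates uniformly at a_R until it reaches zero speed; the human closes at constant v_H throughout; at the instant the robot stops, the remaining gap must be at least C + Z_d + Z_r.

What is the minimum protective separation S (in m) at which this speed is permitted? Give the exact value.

S_min = 99/100 m = 0.9900 m

T_s = v_R/a_R = (11/5)/6 = 0.3667 s
reaction-phase robot travel = 2.2000·0.1000 = 0.2200 m
robot covers 2.2000·0.3667 − ½·6.0000·0.3667² = 0.4033 m while stopping
person approaches 0.4000·(0.1000+0.3667) = 0.1867 m
margins: 0.1500+0.0000+0.0300 = 0.1800 m
S_min ≈ 0.2200+0.4033+0.1867+0.1800  ⇒  S_min = 99/100 m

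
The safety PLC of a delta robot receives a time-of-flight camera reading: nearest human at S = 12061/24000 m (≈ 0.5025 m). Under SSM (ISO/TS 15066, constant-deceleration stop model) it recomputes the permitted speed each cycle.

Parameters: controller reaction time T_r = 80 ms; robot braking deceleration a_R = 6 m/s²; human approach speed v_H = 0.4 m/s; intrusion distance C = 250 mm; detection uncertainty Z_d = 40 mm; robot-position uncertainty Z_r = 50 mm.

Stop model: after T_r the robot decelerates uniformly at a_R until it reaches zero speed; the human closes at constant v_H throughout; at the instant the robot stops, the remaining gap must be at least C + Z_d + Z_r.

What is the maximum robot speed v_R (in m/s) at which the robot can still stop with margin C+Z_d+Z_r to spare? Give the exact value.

v_R_max = 13/20 m/s = 0.6500 m/s

at the boundary: (1/12)·v² + (11/75)·v + (-3133/24000) = 0
  disc = (11/75)² − 4·(1/12)·(-3133/24000) = 2601/40000 ; √disc = 51/200
  v_R = (−(11/75) + 51/200) / (2·(1/12)) = 13/20 m/s
check:
braking lasts T_s = (13/20)/6 = 0.1083 s
robot in T_r: 0.6500·0.0800 = 0.0520 m
braking distance = 0.6500²/(2·6.0000) = 0.0352 m
human closes 0.4000·0.1883 = 0.0753 m
C+Z_d+Z_r = 0.2500+0.0400+0.0500 = 0.3400 m
sum ≈ 0.0520+0.0352+0.0753+0.3400 ≈ 0.5025 m = S ✓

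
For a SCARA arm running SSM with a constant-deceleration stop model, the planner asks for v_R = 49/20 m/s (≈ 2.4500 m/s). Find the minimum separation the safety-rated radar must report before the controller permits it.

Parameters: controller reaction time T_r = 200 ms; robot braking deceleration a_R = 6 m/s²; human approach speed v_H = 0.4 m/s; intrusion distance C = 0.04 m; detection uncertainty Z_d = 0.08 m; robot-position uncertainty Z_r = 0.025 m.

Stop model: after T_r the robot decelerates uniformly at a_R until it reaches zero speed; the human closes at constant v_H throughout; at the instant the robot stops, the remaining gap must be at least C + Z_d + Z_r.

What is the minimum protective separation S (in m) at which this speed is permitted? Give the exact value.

S_min = 6617/4800 m = 1.3785 m

stop time T_s = (49/20)/6 = 0.4083 s
robot covers v_R·T_r = 2.4500·0.2000 = 0.4900 m before braking
robot covers 2.4500·0.4083 − ½·6.0000·0.4083² = 0.5002 m while stopping
person approaches 0.4000·(0.2000+0.4083) = 0.2433 m
margins: 0.0400+0.0800+0.0250 = 0.1450 m
S_min ≈ 0.4900+0.5002+0.2433+0.1450  ⇒  S_min = 6617/4800 m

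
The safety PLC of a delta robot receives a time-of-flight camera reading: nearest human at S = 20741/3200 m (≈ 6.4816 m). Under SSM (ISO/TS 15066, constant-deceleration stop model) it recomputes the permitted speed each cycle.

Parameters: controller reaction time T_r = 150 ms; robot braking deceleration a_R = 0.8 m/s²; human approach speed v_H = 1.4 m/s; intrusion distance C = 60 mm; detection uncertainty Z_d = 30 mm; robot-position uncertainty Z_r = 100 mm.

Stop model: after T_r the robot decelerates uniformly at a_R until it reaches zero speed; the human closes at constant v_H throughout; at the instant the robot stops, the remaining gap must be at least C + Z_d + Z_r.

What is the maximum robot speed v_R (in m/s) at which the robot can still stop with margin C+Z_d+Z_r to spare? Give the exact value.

quadratic (5/8)·v² + (19/10)·v + (-19461/3200) = 0
  disc = (19/10)² − 4·(5/8)·(-19461/3200) = 120409/6400 ; √disc = 347/80
  v_R = (−(19/10) + 347/80) / (2·(5/8)) = 39/20 m/s
check:
braking lasts T_s = (39/20)/(4/5) = 2.4375 s
robot in T_r: 1.9500·0.1500 = 0.2925 m
robot covers 1.9500·2.4375 − ½·0.8000·2.4375² = 2.3766 m while stopping
person approaches 1.4000·(0.1500+2.4375) = 3.6225 m
C+Z_d+Z_r = 0.0600+0.0300+0.1000 = 0.1900 m
sum ≈ 0.2925+2.3766+3.6225+0.1900 ≈ 6.4816 m = S ✓

v_R_max = 39/20 m/s = 1.9500 m/s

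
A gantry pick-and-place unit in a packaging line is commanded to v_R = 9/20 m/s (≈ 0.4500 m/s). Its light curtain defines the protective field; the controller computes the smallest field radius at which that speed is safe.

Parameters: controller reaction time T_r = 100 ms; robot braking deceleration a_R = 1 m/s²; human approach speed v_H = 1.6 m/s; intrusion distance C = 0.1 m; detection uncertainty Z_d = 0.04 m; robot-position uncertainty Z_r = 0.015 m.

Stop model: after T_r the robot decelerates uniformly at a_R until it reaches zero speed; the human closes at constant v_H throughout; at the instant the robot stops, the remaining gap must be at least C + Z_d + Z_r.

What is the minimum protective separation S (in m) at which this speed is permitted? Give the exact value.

S_min = 189/160 m = 1.1812 m

braking lasts T_s = (9/20)/1 = 0.4500 s
robot covers v_R·T_r = 0.4500·0.1000 = 0.0450 m before braking
robot under decel: 0.4500²/(2·1.0000) = 0.1013 m
person approaches 1.6000·(0.1000+0.4500) = 0.8800 m
margins: 0.1000+0.0400+0.0150 = 0.1550 m
S_min ≈ 0.0450+0.1013+0.8800+0.1550  ⇒  S_min = 189/160 m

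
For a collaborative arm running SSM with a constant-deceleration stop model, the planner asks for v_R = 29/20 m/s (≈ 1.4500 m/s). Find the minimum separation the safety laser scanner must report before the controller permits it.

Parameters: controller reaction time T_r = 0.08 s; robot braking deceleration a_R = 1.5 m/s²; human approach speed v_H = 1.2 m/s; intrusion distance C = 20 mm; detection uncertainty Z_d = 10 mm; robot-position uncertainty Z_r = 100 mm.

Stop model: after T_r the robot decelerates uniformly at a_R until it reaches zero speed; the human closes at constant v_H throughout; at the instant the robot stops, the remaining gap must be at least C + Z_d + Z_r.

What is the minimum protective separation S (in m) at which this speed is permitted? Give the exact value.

S_min = 13217/6000 m = 2.2028 m

braking lasts T_s = (29/20)/(3/2) = 0.9667 s
reaction-phase robot travel = 1.4500·0.0800 = 0.1160 m
braking distance = 1.4500²/(2·1.5000) = 0.7008 m
human over T_r+T_s: 1.2000·(0.0800+0.9667) = 1.2560 m
margins: 0.0200+0.0100+0.1000 = 0.1300 m
S_min ≈ 0.1160+0.7008+1.2560+0.1300  ⇒  S_min = 13217/6000 m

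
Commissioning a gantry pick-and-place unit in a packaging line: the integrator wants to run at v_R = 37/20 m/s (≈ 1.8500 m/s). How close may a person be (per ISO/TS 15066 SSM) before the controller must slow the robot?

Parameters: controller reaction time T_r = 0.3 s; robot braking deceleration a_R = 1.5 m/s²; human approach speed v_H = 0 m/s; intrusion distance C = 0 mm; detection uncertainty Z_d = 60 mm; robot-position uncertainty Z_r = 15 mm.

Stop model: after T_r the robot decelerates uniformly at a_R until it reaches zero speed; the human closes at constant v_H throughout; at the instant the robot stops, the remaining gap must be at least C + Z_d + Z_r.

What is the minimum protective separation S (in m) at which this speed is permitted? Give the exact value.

S_min = 85/48 m = 1.7708 m

T_s = v_R/a_R = (37/20)/(3/2) = 1.2333 s
reaction-phase robot travel = 1.8500·0.3000 = 0.5550 m
robot under decel: 1.8500²/(2·1.5000) = 1.1408 m
human closes 0.0000·1.5333 = 0.0000 m
C+Z_d+Z_r = 0.0000+0.0600+0.0150 = 0.0750 m
S_min ≈ 0.5550+1.1408+0.0000+0.0750  ⇒  S_min = 85/48 m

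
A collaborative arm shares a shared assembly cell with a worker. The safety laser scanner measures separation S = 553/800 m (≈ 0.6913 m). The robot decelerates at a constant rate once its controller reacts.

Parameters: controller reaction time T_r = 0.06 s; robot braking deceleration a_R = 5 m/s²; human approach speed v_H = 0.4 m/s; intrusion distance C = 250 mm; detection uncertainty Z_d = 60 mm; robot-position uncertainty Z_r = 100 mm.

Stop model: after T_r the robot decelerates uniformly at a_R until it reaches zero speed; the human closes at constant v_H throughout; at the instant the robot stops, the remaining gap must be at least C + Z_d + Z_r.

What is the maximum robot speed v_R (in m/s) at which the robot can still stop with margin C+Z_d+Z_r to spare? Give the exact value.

v_R_max = 21/20 m/s = 1.0500 m/s

at the boundary: (1/10)·v² + (7/50)·v + (-1029/4000) = 0
  disc = (7/50)² − 4·(1/10)·(-1029/4000) = 49/400 ; √disc = 7/20
  v_R = (−(7/50) + 7/20) / (2·(1/10)) = 21/20 m/s
check:
stop time T_s = (21/20)/5 = 0.2100 s
robot in T_r: 1.0500·0.0600 = 0.0630 m
robot covers 1.0500·0.2100 − ½·5.0000·0.2100² = 0.1103 m while stopping
person approaches 0.4000·(0.0600+0.2100) = 0.1080 m
residual clearance needed = 0.2500+0.0600+0.1000 = 0.4100 m
sum ≈ 0.0630+0.1103+0.1080+0.4100 ≈ 0.6913 m = S ✓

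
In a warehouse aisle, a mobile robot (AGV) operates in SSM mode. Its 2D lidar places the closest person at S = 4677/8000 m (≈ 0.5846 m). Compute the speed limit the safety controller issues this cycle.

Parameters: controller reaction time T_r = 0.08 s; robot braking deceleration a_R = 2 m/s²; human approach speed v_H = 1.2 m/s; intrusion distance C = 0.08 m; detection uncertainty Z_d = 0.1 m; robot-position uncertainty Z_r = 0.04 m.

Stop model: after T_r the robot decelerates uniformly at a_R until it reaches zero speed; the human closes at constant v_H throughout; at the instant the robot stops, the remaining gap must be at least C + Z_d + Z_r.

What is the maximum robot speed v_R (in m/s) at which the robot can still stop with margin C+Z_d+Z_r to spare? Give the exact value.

v_R_max = 7/20 m/s = 0.3500 m/s

quadratic (1/4)·v² + (17/25)·v + (-2149/8000) = 0
  disc = (17/25)² − 4·(1/4)·(-2149/8000) = 29241/40000 ; √disc = 171/200
  v_R = (−(17/25) + 171/200) / (2·(1/4)) = 7/20 m/s
check:
T_s = v_R/a_R = (7/20)/2 = 0.1750 s
robot covers v_R·T_r = 0.3500·0.0800 = 0.0280 m before braking
braking distance = 0.3500²/(2·2.0000) = 0.0306 m
person approaches 1.2000·(0.0800+0.1750) = 0.3060 m
C+Z_d+Z_r = 0.0800+0.1000+0.0400 = 0.2200 m
sum ≈ 0.0280+0.0306+0.3060+0.2200 ≈ 0.5846 m = S ✓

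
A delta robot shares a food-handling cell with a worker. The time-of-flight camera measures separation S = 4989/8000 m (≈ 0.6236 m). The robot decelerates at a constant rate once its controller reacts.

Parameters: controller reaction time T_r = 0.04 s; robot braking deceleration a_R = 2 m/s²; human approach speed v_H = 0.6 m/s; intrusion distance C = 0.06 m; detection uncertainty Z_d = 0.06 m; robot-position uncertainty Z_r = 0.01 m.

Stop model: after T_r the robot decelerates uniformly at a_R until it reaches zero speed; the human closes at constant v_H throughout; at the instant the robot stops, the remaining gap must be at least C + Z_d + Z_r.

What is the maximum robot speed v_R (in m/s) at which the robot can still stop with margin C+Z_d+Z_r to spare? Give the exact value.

at the boundary: (1/4)·v² + (17/50)·v + (-3757/8000) = 0
  disc = (17/50)² − 4·(1/4)·(-3757/8000) = 23409/40000 ; √disc = 153/200
  v_R = (−(17/50) + 153/200) / (2·(1/4)) = 17/20 m/s
check:
stop time T_s = (17/20)/2 = 0.4250 s
reaction-phase robot travel = 0.8500·0.0400 = 0.0340 m
robot covers 0.8500·0.4250 − ½·2.0000·0.4250² = 0.1806 m while stopping
person approaches 0.6000·(0.0400+0.4250) = 0.2790 m
margins: 0.0600+0.0600+0.0100 = 0.1300 m
sum ≈ 0.0340+0.1806+0.2790+0.1300 ≈ 0.6236 m = S ✓

v_R_max = 17/20 m/s = 0.8500 m/s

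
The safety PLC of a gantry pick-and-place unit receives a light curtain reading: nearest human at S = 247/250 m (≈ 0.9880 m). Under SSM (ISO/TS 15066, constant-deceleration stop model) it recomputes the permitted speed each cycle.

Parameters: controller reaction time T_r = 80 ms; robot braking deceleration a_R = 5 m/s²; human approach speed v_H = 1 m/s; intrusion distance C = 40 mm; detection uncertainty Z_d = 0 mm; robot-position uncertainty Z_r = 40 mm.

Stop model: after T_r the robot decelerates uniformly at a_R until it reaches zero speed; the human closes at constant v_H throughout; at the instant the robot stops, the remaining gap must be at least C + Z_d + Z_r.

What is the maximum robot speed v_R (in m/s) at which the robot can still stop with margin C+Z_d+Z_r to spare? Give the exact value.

collect terms ⇒ (1/10)·v_R² + (7/25)·v_R + (-207/250) = 0
  disc = (7/25)² − 4·(1/10)·(-207/250) = 256/625 ; √disc = 16/25
  v_R = (−(7/25) + 16/25) / (2·(1/10)) = 9/5 m/s
check:
T_s = v_R/a_R = (9/5)/5 = 0.3600 s
reaction-phase robot travel = 1.8000·0.0800 = 0.1440 m
robot covers 1.8000·0.3600 − ½·5.0000·0.3600² = 0.3240 m while stopping
human over T_r+T_s: 1.0000·(0.0800+0.3600) = 0.4400 m
C+Z_d+Z_r = 0.0400+0.0000+0.0400 = 0.0800 m
sum ≈ 0.1440+0.3240+0.4400+0.0800 ≈ 0.9880 m = S ✓

v_R_max = 9/5 m/s = 1.8000 m/s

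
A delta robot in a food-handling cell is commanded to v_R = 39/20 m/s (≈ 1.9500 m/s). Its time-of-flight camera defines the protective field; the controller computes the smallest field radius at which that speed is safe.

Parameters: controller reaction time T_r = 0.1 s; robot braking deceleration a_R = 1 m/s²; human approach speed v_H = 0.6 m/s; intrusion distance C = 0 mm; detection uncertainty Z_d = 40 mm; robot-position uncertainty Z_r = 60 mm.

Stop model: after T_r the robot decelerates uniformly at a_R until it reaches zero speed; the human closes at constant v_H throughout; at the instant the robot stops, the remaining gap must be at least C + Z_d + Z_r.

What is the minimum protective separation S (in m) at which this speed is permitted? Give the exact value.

S_min = 2741/800 m = 3.4263 m

stop time T_s = (39/20)/1 = 1.9500 s
reaction-phase robot travel = 1.9500·0.1000 = 0.1950 m
braking distance = 1.9500²/(2·1.0000) = 1.9013 m
human closes 0.6000·2.0500 = 1.2300 m
margins: 0.0000+0.0400+0.0600 = 0.1000 m
S_min ≈ 0.1950+1.9013+1.2300+0.1000  ⇒  S_min = 2741/800 m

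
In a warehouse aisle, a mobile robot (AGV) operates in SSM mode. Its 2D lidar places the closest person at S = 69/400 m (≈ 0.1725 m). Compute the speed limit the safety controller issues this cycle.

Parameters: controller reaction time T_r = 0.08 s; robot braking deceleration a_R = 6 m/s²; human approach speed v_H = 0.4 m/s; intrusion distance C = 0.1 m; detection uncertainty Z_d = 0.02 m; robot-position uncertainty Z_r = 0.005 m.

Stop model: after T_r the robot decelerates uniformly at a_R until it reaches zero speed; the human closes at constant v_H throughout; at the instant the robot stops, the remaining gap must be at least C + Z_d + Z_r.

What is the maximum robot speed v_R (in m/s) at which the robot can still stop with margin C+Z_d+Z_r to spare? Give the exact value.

at the boundary: (1/12)·v² + (11/75)·v + (-31/2000) = 0
  disc = (11/75)² − 4·(1/12)·(-31/2000) = 2401/90000 ; √disc = 49/300
  v_R = (−(11/75) + 49/300) / (2·(1/12)) = 1/10 m/s
check:
stop time T_s = (1/10)/6 = 0.0167 s
reaction-phase robot travel = 0.1000·0.0800 = 0.0080 m
braking distance = 0.1000²/(2·6.0000) = 0.0008 m
human over T_r+T_s: 0.4000·(0.0800+0.0167) = 0.0387 m
C+Z_d+Z_r = 0.1000+0.0200+0.0050 = 0.1250 m
sum ≈ 0.0080+0.0008+0.0387+0.1250 ≈ 0.1725 m = S ✓

v_R_max = 1/10 m/s = 0.1000 m/s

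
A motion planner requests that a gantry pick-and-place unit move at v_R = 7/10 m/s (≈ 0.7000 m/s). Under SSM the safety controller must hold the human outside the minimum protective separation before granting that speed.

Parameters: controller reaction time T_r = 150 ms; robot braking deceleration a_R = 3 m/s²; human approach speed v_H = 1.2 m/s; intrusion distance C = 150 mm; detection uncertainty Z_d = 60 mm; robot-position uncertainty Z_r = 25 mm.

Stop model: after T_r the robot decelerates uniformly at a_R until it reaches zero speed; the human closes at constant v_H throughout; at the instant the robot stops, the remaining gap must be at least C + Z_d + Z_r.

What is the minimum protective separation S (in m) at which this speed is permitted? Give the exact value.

S_min = 529/600 m = 0.8817 m

stop time T_s = (7/10)/3 = 0.2333 s
reaction-phase robot travel = 0.7000·0.1500 = 0.1050 m
braking distance = 0.7000²/(2·3.0000) = 0.0817 m
person approaches 1.2000·(0.1500+0.2333) = 0.4600 m
margins: 0.1500+0.0600+0.0250 = 0.2350 m
S_min ≈ 0.1050+0.0817+0.4600+0.2350  ⇒  S_min = 529/600 m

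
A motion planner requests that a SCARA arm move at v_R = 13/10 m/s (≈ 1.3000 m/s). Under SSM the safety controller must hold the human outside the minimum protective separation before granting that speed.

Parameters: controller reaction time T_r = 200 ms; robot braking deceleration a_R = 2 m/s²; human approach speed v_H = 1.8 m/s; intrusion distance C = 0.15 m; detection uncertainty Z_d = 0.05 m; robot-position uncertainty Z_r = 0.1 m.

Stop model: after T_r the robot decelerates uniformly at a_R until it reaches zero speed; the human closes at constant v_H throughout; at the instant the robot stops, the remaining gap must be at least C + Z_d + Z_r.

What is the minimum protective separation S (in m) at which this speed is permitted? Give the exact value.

stop time T_s = (13/10)/2 = 0.6500 s
reaction-phase robot travel = 1.3000·0.2000 = 0.2600 m
robot under decel: 1.3000²/(2·2.0000) = 0.4225 m
person approaches 1.8000·(0.2000+0.6500) = 1.5300 m
residual clearance needed = 0.1500+0.0500+0.1000 = 0.3000 m
S_min ≈ 0.2600+0.4225+1.5300+0.3000  ⇒  S_min = 201/80 m

S_min = 201/80 m = 2.5125 m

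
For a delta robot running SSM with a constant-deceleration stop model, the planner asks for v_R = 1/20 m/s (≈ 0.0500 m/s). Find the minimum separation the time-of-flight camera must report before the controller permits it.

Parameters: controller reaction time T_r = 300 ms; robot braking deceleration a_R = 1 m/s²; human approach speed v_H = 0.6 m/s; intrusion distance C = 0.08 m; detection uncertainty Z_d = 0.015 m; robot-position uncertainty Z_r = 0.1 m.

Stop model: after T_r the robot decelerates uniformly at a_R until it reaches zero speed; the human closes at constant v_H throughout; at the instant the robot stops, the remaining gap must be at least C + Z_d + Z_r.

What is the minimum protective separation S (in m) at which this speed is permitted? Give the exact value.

S_min = 337/800 m = 0.4213 m

T_s = v_R/a_R = (1/20)/1 = 0.0500 s
robot covers v_R·T_r = 0.0500·0.3000 = 0.0150 m before braking
robot under decel: 0.0500²/(2·1.0000) = 0.0013 m
person approaches 0.6000·(0.3000+0.0500) = 0.2100 m
margins: 0.0800+0.0150+0.1000 = 0.1950 m
S_min ≈ 0.0150+0.0013+0.2100+0.1950  ⇒  S_min = 337/800 m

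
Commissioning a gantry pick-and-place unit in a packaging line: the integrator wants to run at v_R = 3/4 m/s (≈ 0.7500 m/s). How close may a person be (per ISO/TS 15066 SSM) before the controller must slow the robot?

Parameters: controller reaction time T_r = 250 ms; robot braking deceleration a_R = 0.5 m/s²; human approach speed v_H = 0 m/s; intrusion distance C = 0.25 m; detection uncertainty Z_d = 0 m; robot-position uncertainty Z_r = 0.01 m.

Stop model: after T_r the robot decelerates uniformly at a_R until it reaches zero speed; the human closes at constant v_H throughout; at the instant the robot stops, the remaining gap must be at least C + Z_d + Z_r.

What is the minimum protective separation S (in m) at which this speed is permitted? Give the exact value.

S_min = 101/100 m = 1.0100 m

braking lasts T_s = (3/4)/(1/2) = 1.5000 s
reaction-phase robot travel = 0.7500·0.2500 = 0.1875 m
braking distance = 0.7500²/(2·0.5000) = 0.5625 m
human closes 0.0000·1.7500 = 0.0000 m
margins: 0.2500+0.0000+0.0100 = 0.2600 m
S_min ≈ 0.1875+0.5625+0.0000+0.2600  ⇒  S_min = 101/100 m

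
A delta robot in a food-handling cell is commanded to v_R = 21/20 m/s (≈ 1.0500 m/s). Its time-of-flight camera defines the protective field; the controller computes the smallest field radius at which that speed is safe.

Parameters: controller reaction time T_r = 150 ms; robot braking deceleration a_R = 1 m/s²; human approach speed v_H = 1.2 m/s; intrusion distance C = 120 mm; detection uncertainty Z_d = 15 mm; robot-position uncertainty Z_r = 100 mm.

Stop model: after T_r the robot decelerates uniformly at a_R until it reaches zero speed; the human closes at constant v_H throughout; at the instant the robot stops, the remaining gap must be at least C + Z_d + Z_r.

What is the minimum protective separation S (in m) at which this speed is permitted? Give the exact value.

T_s = v_R/a_R = (21/20)/1 = 1.0500 s
robot in T_r: 1.0500·0.1500 = 0.1575 m
robot under decel: 1.0500²/(2·1.0000) = 0.5513 m
human closes 1.2000·1.2000 = 1.4400 m
residual clearance needed = 0.1200+0.0150+0.1000 = 0.2350 m
S_min ≈ 0.1575+0.5513+1.4400+0.2350  ⇒  S_min = 1907/800 m

S_min = 1907/800 m = 2.3838 m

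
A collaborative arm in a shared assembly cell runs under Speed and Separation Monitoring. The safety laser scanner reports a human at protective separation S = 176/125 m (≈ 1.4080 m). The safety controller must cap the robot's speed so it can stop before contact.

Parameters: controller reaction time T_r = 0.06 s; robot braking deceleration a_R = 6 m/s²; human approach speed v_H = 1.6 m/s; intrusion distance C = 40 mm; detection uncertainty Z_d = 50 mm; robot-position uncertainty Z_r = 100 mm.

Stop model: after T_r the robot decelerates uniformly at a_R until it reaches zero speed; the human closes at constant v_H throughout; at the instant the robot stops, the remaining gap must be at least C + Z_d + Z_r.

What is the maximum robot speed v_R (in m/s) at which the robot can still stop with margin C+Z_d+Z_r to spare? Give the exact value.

at the boundary: (1/12)·v² + (49/150)·v + (-561/500) = 0
  disc = (49/150)² − 4·(1/12)·(-561/500) = 2704/5625 ; √disc = 52/75
  v_R = (−(49/150) + 52/75) / (2·(1/12)) = 11/5 m/s
check:
braking lasts T_s = (11/5)/6 = 0.3667 s
reaction-phase robot travel = 2.2000·0.0600 = 0.1320 m
robot covers 2.2000·0.3667 − ½·6.0000·0.3667² = 0.4033 m while stopping
person approaches 1.6000·(0.0600+0.3667) = 0.6827 m
C+Z_d+Z_r = 0.0400+0.0500+0.1000 = 0.1900 m
sum ≈ 0.1320+0.4033+0.6827+0.1900 ≈ 1.4080 m = S ✓

v_R_max = 11/5 m/s = 2.2000 m/s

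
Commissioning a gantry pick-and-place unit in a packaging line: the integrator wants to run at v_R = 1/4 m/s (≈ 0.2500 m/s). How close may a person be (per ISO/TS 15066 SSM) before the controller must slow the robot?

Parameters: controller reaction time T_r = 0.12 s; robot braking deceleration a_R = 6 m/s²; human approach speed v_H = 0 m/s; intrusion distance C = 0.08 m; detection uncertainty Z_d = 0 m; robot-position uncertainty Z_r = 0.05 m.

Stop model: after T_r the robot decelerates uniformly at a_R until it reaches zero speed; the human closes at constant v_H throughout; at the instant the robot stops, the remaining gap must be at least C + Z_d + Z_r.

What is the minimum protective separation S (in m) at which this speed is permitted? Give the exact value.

braking lasts T_s = (1/4)/6 = 0.0417 s
reaction-phase robot travel = 0.2500·0.1200 = 0.0300 m
braking distance = 0.2500²/(2·6.0000) = 0.0052 m
human over T_r+T_s: 0.0000·(0.1200+0.0417) = 0.0000 m
C+Z_d+Z_r = 0.0800+0.0000+0.0500 = 0.1300 m
S_min ≈ 0.0300+0.0052+0.0000+0.1300  ⇒  S_min = 793/4800 m

S_min = 793/4800 m = 0.1652 m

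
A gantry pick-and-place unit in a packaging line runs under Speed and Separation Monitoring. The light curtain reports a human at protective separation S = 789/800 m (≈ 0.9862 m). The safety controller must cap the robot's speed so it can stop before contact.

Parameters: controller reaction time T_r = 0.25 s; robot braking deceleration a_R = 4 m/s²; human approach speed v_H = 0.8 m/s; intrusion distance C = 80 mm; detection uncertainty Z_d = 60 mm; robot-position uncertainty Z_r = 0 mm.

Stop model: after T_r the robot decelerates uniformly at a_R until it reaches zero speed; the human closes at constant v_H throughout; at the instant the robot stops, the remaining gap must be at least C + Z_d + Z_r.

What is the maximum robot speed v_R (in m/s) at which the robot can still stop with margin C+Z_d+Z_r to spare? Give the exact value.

v_R_max = 11/10 m/s = 1.1000 m/s

quadratic (1/8)·v² + (9/20)·v + (-517/800) = 0
  disc = (9/20)² − 4·(1/8)·(-517/800) = 841/1600 ; √disc = 29/40
  v_R = (−(9/20) + 29/40) / (2·(1/8)) = 11/10 m/s
check:
T_s = v_R/a_R = (11/10)/4 = 0.2750 s
reaction-phase robot travel = 1.1000·0.2500 = 0.2750 m
braking distance = 1.1000²/(2·4.0000) = 0.1512 m
human over T_r+T_s: 0.8000·(0.2500+0.2750) = 0.4200 m
C+Z_d+Z_r = 0.0800+0.0600+0.0000 = 0.1400 m
sum ≈ 0.2750+0.1512+0.4200+0.1400 ≈ 0.9862 m = S ✓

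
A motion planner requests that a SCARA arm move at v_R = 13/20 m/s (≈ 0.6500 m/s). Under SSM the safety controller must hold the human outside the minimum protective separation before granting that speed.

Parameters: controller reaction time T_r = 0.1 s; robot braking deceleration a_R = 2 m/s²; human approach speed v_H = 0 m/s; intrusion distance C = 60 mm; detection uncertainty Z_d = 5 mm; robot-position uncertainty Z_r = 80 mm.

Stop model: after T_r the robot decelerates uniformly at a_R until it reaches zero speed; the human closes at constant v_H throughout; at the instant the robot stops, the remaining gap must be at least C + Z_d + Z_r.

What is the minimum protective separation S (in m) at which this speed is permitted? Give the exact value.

braking lasts T_s = (13/20)/2 = 0.3250 s
robot in T_r: 0.6500·0.1000 = 0.0650 m
braking distance = 0.6500²/(2·2.0000) = 0.1056 m
human closes 0.0000·0.4250 = 0.0000 m
margins: 0.0600+0.0050+0.0800 = 0.1450 m
S_min ≈ 0.0650+0.1056+0.0000+0.1450  ⇒  S_min = 101/320 m

S_min = 101/320 m = 0.3156 m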